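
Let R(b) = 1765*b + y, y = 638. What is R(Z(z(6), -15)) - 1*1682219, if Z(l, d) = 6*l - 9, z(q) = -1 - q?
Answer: -1771596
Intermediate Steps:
Z(l, d) = -9 + 6*l
R(b) = 638 + 1765*b (R(b) = 1765*b + 638 = 638 + 1765*b)
R(Z(z(6), -15)) - 1*1682219 = (638 + 1765*(-9 + 6*(-1 - 1*6))) - 1*1682219 = (638 + 1765*(-9 + 6*(-1 - 6))) - 1682219 = (638 + 1765*(-9 + 6*(-7))) - 1682219 = (638 + 1765*(-9 - 42)) - 1682219 = (638 + 1765*(-51)) - 1682219 = (638 - 90015) - 1682219 = -89377 - 1682219 = -1771596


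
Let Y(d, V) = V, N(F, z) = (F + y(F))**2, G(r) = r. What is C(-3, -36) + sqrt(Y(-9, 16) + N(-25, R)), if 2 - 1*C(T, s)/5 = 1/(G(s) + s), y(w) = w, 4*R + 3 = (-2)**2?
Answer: 725/72 + 2*sqrt(629) ≈ 60.229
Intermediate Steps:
R = 1/4 (R = -3/4 + (1/4)*(-2)**2 = -3/4 + (1/4)*4 = -3/4 + 1 = 1/4 ≈ 0.25000)
N(F, z) = 4*F**2 (N(F, z) = (F + F)**2 = (2*F)**2 = 4*F**2)
C(T, s) = 10 - 5/(2*s) (C(T, s) = 10 - 5/(s + s) = 10 - 5*1/(2*s) = 10 - 5/(2*s))
C(-3, -36) + sqrt(Y(-9, 16) + N(-25, R)) = (10 - 5/2/(-36)) + sqrt(16 + 4*(-25)**2) = (10 - 5/2*(-1/36)) + sqrt(16 + 4*625) = (10 + 5/72) + sqrt(16 + 2500) = 725/72 + sqrt(2516) = 725/72 + 2*sqrt(629)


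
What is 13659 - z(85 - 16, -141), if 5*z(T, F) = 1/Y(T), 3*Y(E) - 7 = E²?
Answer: 325630557/23840 ≈ 13659.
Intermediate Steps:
Y(E) = 7/3 + E²/3
z(T, F) = 1/(5*(7/3 + T²/3))
13659 - z(85 - 16, -141) = 13659 - 3/(5*(7 + (85 - 16)²)) = 13659 - 3/(5*(7 + 69²)) = 13659 - 3/(5*(7 + 4761)) = 13659 - 3/(5*4768) = 13659 - 1*3/23840 = 13659 - 3/23840 = 325630557/23840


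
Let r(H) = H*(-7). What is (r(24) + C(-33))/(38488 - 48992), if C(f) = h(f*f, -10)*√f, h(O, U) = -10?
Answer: 21/1313 + 5*I*√33/5252 ≈ 0.015994 + 0.0054689*I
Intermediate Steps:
C(f) = -10*√f
r(H) = -7*H
(r(24) + C(-33))/(38488 - 48992) = (-7*24 - 10*I*√33)/(38488 - 48992) = (-168 - 10*I*√33)/(-10504) = (-168 - 10*I*√33)*(-1/10504) = 21/1313 + 5*I*√33/5252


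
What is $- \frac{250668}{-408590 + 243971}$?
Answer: $\frac{9284}{6097} \approx 1.5227$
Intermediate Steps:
$- \frac{250668}{-408590 + 243971} = - \frac{250668}{-164619} = \left(-250668\right) \left(- \frac{1}{164619}\right) = \frac{9284}{6097}$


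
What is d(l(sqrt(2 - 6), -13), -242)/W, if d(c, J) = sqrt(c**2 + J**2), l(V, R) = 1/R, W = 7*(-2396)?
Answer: -sqrt(9897317)/218036 ≈ -0.014429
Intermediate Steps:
W = -16772
d(c, J) = sqrt(J**2 + c**2)
d(l(sqrt(2 - 6), -13), -242)/W = sqrt((-242)**2 + (1/(-13))**2)/(-16772) = sqrt(58564 + (-1/13)**2)*(-1/16772) = sqrt(58564 + 1/169)*(-1/16772) = sqrt(9897317/169)*(-1/16772) = (sqrt(9897317)/13)*(-1/16772) = -sqrt(9897317)/218036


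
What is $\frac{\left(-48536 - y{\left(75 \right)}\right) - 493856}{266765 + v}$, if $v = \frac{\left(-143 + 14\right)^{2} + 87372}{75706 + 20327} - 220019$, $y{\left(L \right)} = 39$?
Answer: $- \frac{2480536963}{213774411} \approx -11.604$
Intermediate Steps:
$v = - \frac{1006141934}{4573}$ ($v = \frac{\left(-129\right)^{2} + 87372}{96033} - 220019 = \left(16641 + 87372\right) \frac{1}{96033} - 220019 = 104013 \cdot \frac{1}{96033} - 220019 = \frac{4953}{4573} - 220019 = - \frac{1006141934}{4573} \approx -2.2002 \cdot 10^{5}$)
$\frac{\left(-48536 - y{\left(75 \right)}\right) - 493856}{266765 + v} = \frac{\left(-48536 - 39\right) - 493856}{266765 - \frac{1006141934}{4573}} = \frac{\left(-48536 - 39\right) - 493856}{\frac{213774411}{4573}} = \left(-48575 - 493856\right) \frac{4573}{213774411} = \left(-542431\right) \frac{4573}{213774411} = - \frac{2480536963}{213774411}$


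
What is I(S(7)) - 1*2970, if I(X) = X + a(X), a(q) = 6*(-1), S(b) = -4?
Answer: -2980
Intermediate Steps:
a(q) = -6
I(X) = -6 + X (I(X) = X - 6 = -6 + X)
I(S(7)) - 1*2970 = (-6 - 4) - 1*2970 = -10 - 2970 = -2980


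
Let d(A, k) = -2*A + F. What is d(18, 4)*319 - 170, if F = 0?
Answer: -11654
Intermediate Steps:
d(A, k) = -2*A (d(A, k) = -2*A + 0 = -2*A)
d(18, 4)*319 - 170 = -2*18*319 - 170 = -36*319 - 170 = -11484 - 170 = -11654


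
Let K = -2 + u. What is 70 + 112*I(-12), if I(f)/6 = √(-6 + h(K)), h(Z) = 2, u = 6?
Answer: 70 + 1344*I ≈ 70.0 + 1344.0*I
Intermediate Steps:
K = 4 (K = -2 + 6 = 4)
I(f) = 12*I (I(f) = 6*√(-6 + 2) = 6*√(-4) = 6*(2*I) = 12*I)
70 + 112*I(-12) = 70 + 112*(12*I) = 70 + 1344*I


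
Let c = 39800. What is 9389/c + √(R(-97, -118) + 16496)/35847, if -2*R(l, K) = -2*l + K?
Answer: 9389/39800 + √16458/35847 ≈ 0.23948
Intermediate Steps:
R(l, K) = l - K/2 (R(l, K) = -(-2*l + K)/2 = -(K - 2*l)/2 = l - K/2)
9389/c + √(R(-97, -118) + 16496)/35847 = 9389/39800 + √((-97 - ½*(-118)) + 16496)/35847 = 9389*(1/39800) + √((-97 + 59) + 16496)*(1/35847) = 9389/39800 + √(-38 + 16496)*(1/35847) = 9389/39800 + √16458*(1/35847) = 9389/39800 + √16458/35847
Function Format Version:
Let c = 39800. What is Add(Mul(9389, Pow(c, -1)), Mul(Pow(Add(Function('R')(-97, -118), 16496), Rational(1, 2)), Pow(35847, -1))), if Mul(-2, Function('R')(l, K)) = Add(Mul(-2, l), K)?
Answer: Add(Rational(9389, 39800), Mul(Rational(1, 35847), Pow(16458, Rational(1, 2)))) ≈ 0.23948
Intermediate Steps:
Function('R')(l, K) = Add(l, Mul(Rational(-1, 2), K)) (Function('R')(l, K) = Mul(Rational(-1, 2), Add(Mul(-2, l), K)) = Mul(Rational(-1, 2), Add(K, Mul(-2, l))) = Add(l, Mul(Rational(-1, 2), K)))
Add(Mul(9389, Pow(c, -1)), Mul(Pow(Add(Function('R')(-97, -118), 16496), Rational(1, 2)), Pow(35847, -1))) = Add(Mul(9389, Pow(39800, -1)), Mul(Pow(Add(Add(-97, Mul(Rational(-1, 2), -118)), 16496), Rational(1, 2)), Pow(35847, -1))) = Add(Mul(9389, Rational(1, 39800)), Mul(Pow(Add(Add(-97, 59), 16496), Rational(1, 2)), Rational(1, 35847))) = Add(Rational(9389, 39800), Mul(Pow(Add(-38, 16496), Rational(1, 2)), Rational(1, 35847))) = Add(Rational(9389, 39800), Mul(Pow(16458, Rational(1, 2)), Rational(1, 35847))) = Add(Rational(9389, 39800), Mul(Rational(1, 35847), Pow(16458, Rational(1, 2))))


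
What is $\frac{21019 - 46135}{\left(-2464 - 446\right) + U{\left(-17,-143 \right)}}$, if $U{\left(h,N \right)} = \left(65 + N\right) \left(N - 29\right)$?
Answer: $- \frac{4186}{1751} \approx -2.3906$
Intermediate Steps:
$U{\left(h,N \right)} = \left(-29 + N\right) \left(65 + N\right)$ ($U{\left(h,N \right)} = \left(65 + N\right) \left(-29 + N\right) = \left(-29 + N\right) \left(65 + N\right)$)
$\frac{21019 - 46135}{\left(-2464 - 446\right) + U{\left(-17,-143 \right)}} = \frac{21019 - 46135}{\left(-2464 - 446\right) + \left(-1885 + \left(-143\right)^{2} + 36 \left(-143\right)\right)} = - \frac{25116}{-2910 - -13416} = - \frac{25116}{-2910 + 13416} = - \frac{25116}{10506} = \left(-25116\right) \frac{1}{10506} = - \frac{4186}{1751}$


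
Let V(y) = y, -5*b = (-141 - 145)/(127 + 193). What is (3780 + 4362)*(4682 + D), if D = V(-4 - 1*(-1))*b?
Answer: 15246591141/400 ≈ 3.8116e+7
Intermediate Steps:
b = 143/800 (b = -(-141 - 145)/(5*(127 + 193)) = -(-286)/(5*320) = -⅕*(-143/160) = 143/800 ≈ 0.17875)
D = -429/800 (D = (-4 - 1*(-1))*(143/800) = (-4 + 1)*(143/800) = -3*143/800 = -429/800 ≈ -0.53625)
(3780 + 4362)*(4682 + D) = (3780 + 4362)*(4682 - 429/800) = 8142*(3745171/800) = 15246591141/400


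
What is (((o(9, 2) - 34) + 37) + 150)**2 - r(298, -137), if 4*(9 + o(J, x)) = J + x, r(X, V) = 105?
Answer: 342889/16 ≈ 21431.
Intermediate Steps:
o(J, x) = -9 + J/4 + x/4 (o(J, x) = -9 + (J + x)/4 = -9 + (J/4 + x/4) = -9 + J/4 + x/4)
(((o(9, 2) - 34) + 37) + 150)**2 - r(298, -137) = ((((-9 + (1/4)*9 + (1/4)*2) - 34) + 37) + 150)**2 - 1*105 = ((((-9 + 9/4 + 1/2) - 34) + 37) + 150)**2 - 105 = (((-25/4 - 34) + 37) + 150)**2 - 105 = ((-161/4 + 37) + 150)**2 - 105 = (-13/4 + 150)**2 - 105 = (587/4)**2 - 105 = 344569/16 - 105 = 342889/16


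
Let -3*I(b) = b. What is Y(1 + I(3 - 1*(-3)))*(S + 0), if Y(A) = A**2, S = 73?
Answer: 73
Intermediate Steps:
I(b) = -b/3
Y(1 + I(3 - 1*(-3)))*(S + 0) = (1 - (3 - 1*(-3))/3)**2*(73 + 0) = (1 - (3 + 3)/3)**2*73 = (1 - 1/3*6)**2*73 = (1 - 2)**2*73 = (-1)**2*73 = 1*73 = 73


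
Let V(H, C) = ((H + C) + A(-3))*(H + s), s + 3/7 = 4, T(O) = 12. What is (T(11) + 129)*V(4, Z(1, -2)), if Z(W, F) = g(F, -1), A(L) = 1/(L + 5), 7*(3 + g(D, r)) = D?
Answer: 127041/98 ≈ 1296.3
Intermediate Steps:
g(D, r) = -3 + D/7
A(L) = 1/(5 + L)
Z(W, F) = -3 + F/7
s = 25/7 (s = -3/7 + 4 = 25/7 ≈ 3.5714)
V(H, C) = (25/7 + H)*(1/2 + C + H) (V(H, C) = ((H + C) + 1/(5 - 3))*(H + 25/7) = ((C + H) + 1/2)*(25/7 + H) = (1/2 + C + H)*(25/7 + H) = (25/7 + H)*(1/2 + C + H))
(T(11) + 129)*V(4, Z(1, -2)) = (12 + 129)*(25/14 + 4**2 + 25*(-3 + (1/7)*(-2))/7 + (57/14)*4 + (-3 + (1/7)*(-2))*4) = 141*(25/14 + 16 + 25*(-3 - 2/7)/7 + 114/7 + (-3 - 2/7)*4) = 141*(25/14 + 16 + (25/7)*(-23/7) + 114/7 - 23/7*4) = 141*(25/14 + 16 - 575/49 + 114/7 - 92/7) = 141*(901/98) = 127041/98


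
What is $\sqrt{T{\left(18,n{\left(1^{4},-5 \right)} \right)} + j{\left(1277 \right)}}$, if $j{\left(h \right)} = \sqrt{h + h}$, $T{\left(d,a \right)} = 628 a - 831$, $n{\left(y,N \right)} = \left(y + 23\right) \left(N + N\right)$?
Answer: $\sqrt{-151551 + \sqrt{2554}} \approx 389.23 i$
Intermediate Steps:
$n{\left(y,N \right)} = 2 N \left(23 + y\right)$ ($n{\left(y,N \right)} = \left(23 + y\right) 2 N = 2 N \left(23 + y\right)$)
$T{\left(d,a \right)} = -831 + 628 a$
$j{\left(h \right)} = \sqrt{2} \sqrt{h}$ ($j{\left(h \right)} = \sqrt{2 h} = \sqrt{2} \sqrt{h}$)
$\sqrt{T{\left(18,n{\left(1^{4},-5 \right)} \right)} + j{\left(1277 \right)}} = \sqrt{\left(-831 + 628 \cdot 2 \left(-5\right) \left(23 + 1^{4}\right)\right) + \sqrt{2} \sqrt{1277}} = \sqrt{\left(-831 + 628 \cdot 2 \left(-5\right) \left(23 + 1\right)\right) + \sqrt{2554}} = \sqrt{\left(-831 + 628 \cdot 2 \left(-5\right) 24\right) + \sqrt{2554}} = \sqrt{\left(-831 + 628 \left(-240\right)\right) + \sqrt{2554}} = \sqrt{\left(-831 - 150720\right) + \sqrt{2554}} = \sqrt{-151551 + \sqrt{2554}}$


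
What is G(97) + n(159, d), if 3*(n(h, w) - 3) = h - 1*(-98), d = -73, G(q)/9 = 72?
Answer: 2210/3 ≈ 736.67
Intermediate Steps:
G(q) = 648 (G(q) = 9*72 = 648)
n(h, w) = 107/3 + h/3 (n(h, w) = 3 + (h - 1*(-98))/3 = 3 + (h + 98)/3 = 3 + (98 + h)/3 = 3 + (98/3 + h/3) = 107/3 + h/3)
G(97) + n(159, d) = 648 + (107/3 + (⅓)*159) = 648 + (107/3 + 53) = 648 + 266/3 = 2210/3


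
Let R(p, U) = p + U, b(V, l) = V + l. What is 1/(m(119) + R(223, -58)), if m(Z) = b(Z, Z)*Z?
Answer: 1/28487 ≈ 3.5104e-5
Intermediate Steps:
R(p, U) = U + p
m(Z) = 2*Z**2 (m(Z) = (Z + Z)*Z = (2*Z)*Z = 2*Z**2)
1/(m(119) + R(223, -58)) = 1/(2*119**2 + (-58 + 223)) = 1/(2*14161 + 165) = 1/(28322 + 165) = 1/28487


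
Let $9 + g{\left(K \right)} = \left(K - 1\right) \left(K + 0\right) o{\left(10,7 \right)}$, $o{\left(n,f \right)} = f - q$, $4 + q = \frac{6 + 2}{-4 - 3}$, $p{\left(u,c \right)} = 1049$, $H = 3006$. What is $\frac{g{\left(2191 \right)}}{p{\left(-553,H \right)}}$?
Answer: $\frac{58264941}{1049} \approx 55543.0$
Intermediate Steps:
$q = - \frac{36}{7}$ ($q = -4 + \frac{6 + 2}{-4 - 3} = -4 + \frac{8}{-7} = -4 + 8 \left(- \frac{1}{7}\right) = -4 - \frac{8}{7} = - \frac{36}{7} \approx -5.1429$)
$o{\left(n,f \right)} = \frac{36}{7} + f$ ($o{\left(n,f \right)} = f - - \frac{36}{7} = f + \frac{36}{7} = \frac{36}{7} + f$)
$g{\left(K \right)} = -9 + \frac{85 K \left(-1 + K\right)}{7}$ ($g{\left(K \right)} = -9 + \left(K - 1\right) \left(K + 0\right) \left(\frac{36}{7} + 7\right) = -9 + \left(-1 + K\right) K \frac{85}{7} = -9 + K \left(-1 + K\right) \frac{85}{7} = -9 + \frac{85 K \left(-1 + K\right)}{7}$)
$\frac{g{\left(2191 \right)}}{p{\left(-553,H \right)}} = \frac{-9 - 26605 + \frac{85 \cdot 2191^{2}}{7}}{1049} = \left(-9 - 26605 + \frac{85}{7} \cdot 4800481\right) \frac{1}{1049} = \left(-9 - 26605 + 58291555\right) \frac{1}{1049} = 58264941 \cdot \frac{1}{1049} = \frac{58264941}{1049}$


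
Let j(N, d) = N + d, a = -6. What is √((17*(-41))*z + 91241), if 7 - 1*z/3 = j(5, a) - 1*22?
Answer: √28511 ≈ 168.85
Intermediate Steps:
z = 90 (z = 21 - 3*((5 - 6) - 1*22) = 21 - 3*(-1 - 22) = 21 - 3*(-23) = 21 + 69 = 90)
√((17*(-41))*z + 91241) = √((17*(-41))*90 + 91241) = √(-697*90 + 91241) = √(-62730 + 91241) = √28511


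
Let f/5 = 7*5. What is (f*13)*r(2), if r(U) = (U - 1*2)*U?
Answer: 0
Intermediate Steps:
f = 175 (f = 5*(7*5) = 5*35 = 175)
r(U) = U*(-2 + U) (r(U) = (U - 2)*U = (-2 + U)*U = U*(-2 + U))
(f*13)*r(2) = (175*13)*(2*(-2 + 2)) = 2275*(2*0) = 2275*0 = 0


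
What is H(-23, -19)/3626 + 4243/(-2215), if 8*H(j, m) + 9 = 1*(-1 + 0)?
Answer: -61551547/32126360 ≈ -1.9159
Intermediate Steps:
H(j, m) = -5/4 (H(j, m) = -9/8 + (1*(-1 + 0))/8 = -9/8 + (1*(-1))/8 = -9/8 + (⅛)*(-1) = -9/8 - ⅛ = -5/4)
H(-23, -19)/3626 + 4243/(-2215) = -5/4/3626 + 4243/(-2215) = -5/4*1/3626 + 4243*(-1/2215) = -5/14504 - 4243/2215 = -61551547/32126360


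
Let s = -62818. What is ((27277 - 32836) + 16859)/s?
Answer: -5650/31409 ≈ -0.17988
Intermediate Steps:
((27277 - 32836) + 16859)/s = ((27277 - 32836) + 16859)/(-62818) = (-5559 + 16859)*(-1/62818) = 11300*(-1/62818) = -5650/31409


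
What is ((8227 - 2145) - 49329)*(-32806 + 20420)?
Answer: 535657342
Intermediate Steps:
((8227 - 2145) - 49329)*(-32806 + 20420) = (6082 - 49329)*(-12386) = -43247*(-12386) = 535657342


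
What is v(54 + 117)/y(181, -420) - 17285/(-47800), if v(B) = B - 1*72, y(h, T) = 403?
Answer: 2339611/3852680 ≈ 0.60727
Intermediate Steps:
v(B) = -72 + B (v(B) = B - 72 = -72 + B)
v(54 + 117)/y(181, -420) - 17285/(-47800) = (-72 + (54 + 117))/403 - 17285/(-47800) = (-72 + 171)*(1/403) - 17285*(-1/47800) = 99*(1/403) + 3457/9560 = 99/403 + 3457/9560 = 2339611/3852680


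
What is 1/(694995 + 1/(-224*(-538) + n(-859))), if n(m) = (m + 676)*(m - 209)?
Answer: 315956/219587840221 ≈ 1.4389e-6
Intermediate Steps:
n(m) = (-209 + m)*(676 + m) (n(m) = (676 + m)*(-209 + m) = (-209 + m)*(676 + m))
1/(694995 + 1/(-224*(-538) + n(-859))) = 1/(694995 + 1/(-224*(-538) + (-141284 + (-859)² + 467*(-859)))) = 1/(694995 + 1/(120512 + (-141284 + 737881 - 401153))) = 1/(694995 + 1/(120512 + 195444)) = 1/(694995 + 1/315956) = 1/(219587840221/315956) = 315956/219587840221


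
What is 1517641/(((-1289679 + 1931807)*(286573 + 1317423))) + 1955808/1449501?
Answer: 671475739900641815/497647874218866496 ≈ 1.3493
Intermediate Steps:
1517641/(((-1289679 + 1931807)*(286573 + 1317423))) + 1955808/1449501 = 1517641/((642128*1603996)) + 1955808*(1/1449501) = 1517641/1029970743488 + 651936/483167 = 671475739900641815/497647874218866496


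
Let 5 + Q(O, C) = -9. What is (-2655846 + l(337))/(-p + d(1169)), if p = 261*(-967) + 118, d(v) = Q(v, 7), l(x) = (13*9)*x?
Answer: -13017/1255 ≈ -10.372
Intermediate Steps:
Q(O, C) = -14 (Q(O, C) = -5 - 9 = -14)
l(x) = 117*x
d(v) = -14
p = -252269 (p = -252387 + 118 = -252269)
(-2655846 + l(337))/(-p + d(1169)) = (-2655846 + 117*337)/(-1*(-252269) - 14) = (-2655846 + 39429)/(252269 - 14) = -2616417/252255 = -2616417*1/252255 = -13017/1255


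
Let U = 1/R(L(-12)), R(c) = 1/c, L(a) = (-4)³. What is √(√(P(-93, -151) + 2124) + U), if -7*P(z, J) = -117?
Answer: √(-3136 + 63*√1295)/7 ≈ 4.211*I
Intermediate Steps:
L(a) = -64
P(z, J) = 117/7 (P(z, J) = -⅐*(-117) = 117/7)
U = -64 (U = 1/(1/(-64)) = 1/(-1/64) = -64)
√(√(P(-93, -151) + 2124) + U) = √(√(117/7 + 2124) - 64) = √(√(14985/7) - 64) = √(9*√1295/7 - 64) = √(-64 + 9*√1295/7)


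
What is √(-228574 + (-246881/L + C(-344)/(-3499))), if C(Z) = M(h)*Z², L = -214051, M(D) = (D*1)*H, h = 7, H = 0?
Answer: I*√10472711966668043/214051 ≈ 478.09*I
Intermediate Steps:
M(D) = 0 (M(D) = (D*1)*0 = D*0 = 0)
C(Z) = 0 (C(Z) = 0*Z² = 0)
√(-228574 + (-246881/L + C(-344)/(-3499))) = √(-228574 + (-246881/(-214051) + 0/(-3499))) = √(-228574 + (-246881*(-1/214051) + 0*(-1/3499))) = √(-228574 + (246881/214051 + 0)) = √(-228574 + 246881/214051) = √(-48926246393/214051) = I*√10472711966668043/214051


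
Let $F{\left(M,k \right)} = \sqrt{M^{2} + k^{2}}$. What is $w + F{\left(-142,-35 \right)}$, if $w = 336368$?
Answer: $336368 + \sqrt{21389} \approx 3.3651 \cdot 10^{5}$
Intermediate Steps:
$w + F{\left(-142,-35 \right)} = 336368 + \sqrt{\left(-142\right)^{2} + \left(-35\right)^{2}} = 336368 + \sqrt{20164 + 1225} = 336368 + \sqrt{21389}$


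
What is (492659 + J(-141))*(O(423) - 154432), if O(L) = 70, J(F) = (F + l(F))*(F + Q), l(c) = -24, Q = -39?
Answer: -80632379958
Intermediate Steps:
J(F) = (-39 + F)*(-24 + F) (J(F) = (F - 24)*(F - 39) = (-24 + F)*(-39 + F) = (-39 + F)*(-24 + F))
(492659 + J(-141))*(O(423) - 154432) = (492659 + (936 + (-141)² - 63*(-141)))*(70 - 154432) = (492659 + (936 + 19881 + 8883))*(-154362) = (492659 + 29700)*(-154362) = 522359*(-154362) = -80632379958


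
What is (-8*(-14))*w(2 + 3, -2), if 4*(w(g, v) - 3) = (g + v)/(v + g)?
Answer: 364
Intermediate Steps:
w(g, v) = 13/4 (w(g, v) = 3 + ((g + v)/(v + g))/4 = 3 + ((g + v)/(g + v))/4 = 3 + (¼)*1 = 3 + ¼ = 13/4)
(-8*(-14))*w(2 + 3, -2) = -8*(-14)*(13/4) = 112*(13/4) = 364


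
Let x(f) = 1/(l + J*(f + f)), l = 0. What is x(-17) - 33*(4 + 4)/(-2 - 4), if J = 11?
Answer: 16455/374 ≈ 43.997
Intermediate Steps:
x(f) = 1/(22*f) (x(f) = 1/(0 + 11*(f + f)) = 1/(0 + 11*(2*f)) = 1/(0 + 22*f) = 1/(22*f))
x(-17) - 33*(4 + 4)/(-2 - 4) = (1/22)/(-17) - 33*(4 + 4)/(-2 - 4) = (1/22)*(-1/17) - 264/(-6) = -1/374 - 264*(-1)/6 = -1/374 - 33*(-4/3) = -1/374 + 44 = 16455/374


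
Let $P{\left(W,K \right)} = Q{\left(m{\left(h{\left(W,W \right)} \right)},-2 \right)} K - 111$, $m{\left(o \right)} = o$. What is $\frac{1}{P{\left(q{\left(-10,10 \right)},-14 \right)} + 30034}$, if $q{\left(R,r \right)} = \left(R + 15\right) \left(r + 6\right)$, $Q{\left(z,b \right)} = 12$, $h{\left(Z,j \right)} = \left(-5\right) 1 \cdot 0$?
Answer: $\frac{1}{29755} \approx 3.3608 \cdot 10^{-5}$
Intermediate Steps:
$h{\left(Z,j \right)} = 0$ ($h{\left(Z,j \right)} = \left(-5\right) 0 = 0$)
$q{\left(R,r \right)} = \left(6 + r\right) \left(15 + R\right)$ ($q{\left(R,r \right)} = \left(15 + R\right) \left(6 + r\right) = \left(6 + r\right) \left(15 + R\right)$)
$P{\left(W,K \right)} = -111 + 12 K$ ($P{\left(W,K \right)} = 12 K - 111 = -111 + 12 K$)
$\frac{1}{P{\left(q{\left(-10,10 \right)},-14 \right)} + 30034} = \frac{1}{\left(-111 + 12 \left(-14\right)\right) + 30034} = \frac{1}{\left(-111 - 168\right) + 30034} = \frac{1}{-279 + 30034} = \frac{1}{29755}$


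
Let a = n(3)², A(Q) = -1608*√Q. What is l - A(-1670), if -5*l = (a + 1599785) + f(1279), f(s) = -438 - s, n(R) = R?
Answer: -1598077/5 + 1608*I*√1670 ≈ -3.1962e+5 + 65712.0*I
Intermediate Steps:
a = 9 (a = 3² = 9)
l = -1598077/5 (l = -((9 + 1599785) + (-438 - 1*1279))/5 = -(1599794 + (-438 - 1279))/5 = -(1599794 - 1717)/5 = -⅕*1598077 = -1598077/5 ≈ -3.1962e+5)
l - A(-1670) = -1598077/5 - (-1608)*√(-1670) = -1598077/5 - (-1608)*I*√1670 = -1598077/5 + 1608*I*√1670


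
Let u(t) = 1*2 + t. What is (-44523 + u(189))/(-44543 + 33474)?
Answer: 44332/11069 ≈ 4.0051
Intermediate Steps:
u(t) = 2 + t
(-44523 + u(189))/(-44543 + 33474) = (-44523 + (2 + 189))/(-44543 + 33474) = (-44523 + 191)/(-11069) = -44332*(-1/11069) = 44332/11069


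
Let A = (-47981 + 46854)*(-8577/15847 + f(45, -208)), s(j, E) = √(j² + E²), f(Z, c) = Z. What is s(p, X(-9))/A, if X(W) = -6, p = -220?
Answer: -689*√12109/17261181 ≈ -0.0043924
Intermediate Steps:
s(j, E) = √(E² + j²)
A = -34522362/689 (A = (-47981 + 46854)*(-8577/15847 + 45) = -1127*(-8577*1/15847 + 45) = -1127*(-8577/15847 + 45) = -1127*704538/15847 = -34522362/689 ≈ -50105.)
s(p, X(-9))/A = √((-6)² + (-220)²)/(-34522362/689) = √(36 + 48400)*(-689/34522362) = √48436*(-689/34522362) = (2*√12109)*(-689/34522362) = -689*√12109/17261181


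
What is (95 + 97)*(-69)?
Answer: -13248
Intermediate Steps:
(95 + 97)*(-69) = 192*(-69) = -13248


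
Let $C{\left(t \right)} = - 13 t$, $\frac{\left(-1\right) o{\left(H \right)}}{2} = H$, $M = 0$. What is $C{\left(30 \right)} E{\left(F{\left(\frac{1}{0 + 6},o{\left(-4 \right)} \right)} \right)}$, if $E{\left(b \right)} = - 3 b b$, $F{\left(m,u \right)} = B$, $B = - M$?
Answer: $0$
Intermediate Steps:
$o{\left(H \right)} = - 2 H$
$B = 0$ ($B = \left(-1\right) 0 = 0$)
$F{\left(m,u \right)} = 0$
$E{\left(b \right)} = - 3 b^{2}$
$C{\left(30 \right)} E{\left(F{\left(\frac{1}{0 + 6},o{\left(-4 \right)} \right)} \right)} = \left(-13\right) 30 \left(- 3 \cdot 0^{2}\right) = - 390 \left(\left(-3\right) 0\right) = \left(-390\right) 0 = 0$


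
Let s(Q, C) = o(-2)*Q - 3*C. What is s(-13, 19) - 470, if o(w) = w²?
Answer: -579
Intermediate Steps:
s(Q, C) = -3*C + 4*Q (s(Q, C) = (-2)²*Q - 3*C = 4*Q - 3*C = -3*C + 4*Q)
s(-13, 19) - 470 = (-3*19 + 4*(-13)) - 470 = (-57 - 52) - 470 = -109 - 470 = -579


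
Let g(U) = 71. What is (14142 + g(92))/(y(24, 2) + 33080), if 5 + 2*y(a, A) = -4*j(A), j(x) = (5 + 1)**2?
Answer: 28426/66011 ≈ 0.43062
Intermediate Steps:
j(x) = 36 (j(x) = 6**2 = 36)
y(a, A) = -149/2 (y(a, A) = -5/2 + (-4*36)/2 = -5/2 + (1/2)*(-144) = -5/2 - 72 = -149/2)
(14142 + g(92))/(y(24, 2) + 33080) = (14142 + 71)/(-149/2 + 33080) = 14213/(66011/2) = 14213*(2/66011) = 28426/66011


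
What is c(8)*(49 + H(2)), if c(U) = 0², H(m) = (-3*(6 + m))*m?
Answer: 0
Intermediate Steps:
H(m) = m*(-18 - 3*m) (H(m) = (-18 - 3*m)*m = m*(-18 - 3*m))
c(U) = 0
c(8)*(49 + H(2)) = 0*(49 - 3*2*(6 + 2)) = 0*(49 - 3*2*8) = 0*(49 - 48) = 0*1 = 0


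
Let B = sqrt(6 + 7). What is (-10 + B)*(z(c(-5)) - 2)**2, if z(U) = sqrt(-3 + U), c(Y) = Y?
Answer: 4*(1 - I*sqrt(2))**2*(-10 + sqrt(13)) ≈ 25.578 + 72.345*I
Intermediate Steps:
B = sqrt(13) ≈ 3.6056
(-10 + B)*(z(c(-5)) - 2)**2 = (-10 + sqrt(13))*(sqrt(-3 - 5) - 2)**2 = (-10 + sqrt(13))*(sqrt(-8) - 2)**2 = (-10 + sqrt(13))*(2*I*sqrt(2) - 2)**2 = (-10 + sqrt(13))*(-2 + 2*I*sqrt(2))**2 = (-2 + 2*I*sqrt(2))**2*(-10 + sqrt(13))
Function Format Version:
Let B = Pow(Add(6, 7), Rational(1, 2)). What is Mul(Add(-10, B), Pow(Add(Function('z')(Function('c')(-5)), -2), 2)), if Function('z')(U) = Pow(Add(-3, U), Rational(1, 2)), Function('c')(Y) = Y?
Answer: Mul(4, Pow(Add(1, Mul(-1, I, Pow(2, Rational(1, 2)))), 2), Add(-10, Pow(13, Rational(1, 2)))) ≈ Add(25.578, Mul(72.345, I))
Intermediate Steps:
B = Pow(13, Rational(1, 2)) ≈ 3.6056
Mul(Add(-10, B), Pow(Add(Function('z')(Function('c')(-5)), -2), 2)) = Mul(Add(-10, Pow(13, Rational(1, 2))), Pow(Add(Pow(Add(-3, -5), Rational(1, 2)), -2), 2)) = Mul(Add(-10, Pow(13, Rational(1, 2))), Pow(Add(Pow(-8, Rational(1, 2)), -2), 2)) = Mul(Add(-10, Pow(13, Rational(1, 2))), Pow(Add(Mul(2, I, Pow(2, Rational(1, 2))), -2), 2)) = Mul(Add(-10, Pow(13, Rational(1, 2))), Pow(Add(-2, Mul(2, I, Pow(2, Rational(1, 2)))), 2)) = Mul(Pow(Add(-2, Mul(2, I, Pow(2, Rational(1, 2)))), 2), Add(-10, Pow(13, Rational(1, 2))))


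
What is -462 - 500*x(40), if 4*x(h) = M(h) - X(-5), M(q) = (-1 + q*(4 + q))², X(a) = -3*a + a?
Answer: -386759337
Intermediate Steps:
X(a) = -2*a
x(h) = -5/2 + (-1 + h² + 4*h)²/4 (x(h) = ((-1 + h² + 4*h)² - (-2)*(-5))/4 = ((-1 + h² + 4*h)² - 1*10)/4 = ((-1 + h² + 4*h)² - 10)/4 = (-10 + (-1 + h² + 4*h)²)/4 = -5/2 + (-1 + h² + 4*h)²/4)
-462 - 500*x(40) = -462 - 500*(-5/2 + (-1 + 40² + 4*40)²/4) = -462 - 500*(-5/2 + (-1 + 1600 + 160)²/4) = -462 - 500*(-5/2 + (¼)*1759²) = -462 - 500*(-5/2 + (¼)*3094081) = -462 - 500*(-5/2 + 3094081/4) = -462 - 500*3094071/4 = -462 - 386758875 = -386759337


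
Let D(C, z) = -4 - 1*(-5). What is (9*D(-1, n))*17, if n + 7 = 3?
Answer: 153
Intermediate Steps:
n = -4 (n = -7 + 3 = -4)
D(C, z) = 1 (D(C, z) = -4 + 5 = 1)
(9*D(-1, n))*17 = (9*1)*17 = 9*17 = 153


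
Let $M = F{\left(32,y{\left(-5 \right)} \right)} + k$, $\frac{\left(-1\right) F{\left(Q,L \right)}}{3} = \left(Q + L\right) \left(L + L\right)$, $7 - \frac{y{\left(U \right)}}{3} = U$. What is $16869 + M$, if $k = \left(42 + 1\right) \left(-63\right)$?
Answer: $-528$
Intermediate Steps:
$y{\left(U \right)} = 21 - 3 U$
$F{\left(Q,L \right)} = - 6 L \left(L + Q\right)$ ($F{\left(Q,L \right)} = - 3 \left(Q + L\right) \left(L + L\right) = - 3 \left(L + Q\right) 2 L = - 3 \cdot 2 L \left(L + Q\right) = - 6 L \left(L + Q\right)$)
$k = -2709$ ($k = 43 \left(-63\right) = -2709$)
$M = -17397$ ($M = - 6 \left(21 - -15\right) \left(\left(21 - -15\right) + 32\right) - 2709 = - 6 \left(21 + 15\right) \left(\left(21 + 15\right) + 32\right) - 2709 = \left(-6\right) 36 \left(36 + 32\right) - 2709 = \left(-6\right) 36 \cdot 68 - 2709 = -14688 - 2709 = -17397$)
$16869 + M = 16869 - 17397 = -528$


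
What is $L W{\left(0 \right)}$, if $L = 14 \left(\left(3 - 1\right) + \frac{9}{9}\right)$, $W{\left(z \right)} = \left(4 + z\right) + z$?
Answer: $168$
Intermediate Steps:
$W{\left(z \right)} = 4 + 2 z$
$L = 42$ ($L = 14 \left(\left(3 - 1\right) + 9 \cdot \frac{1}{9}\right) = 14 \left(2 + 1\right) = 14 \cdot 3 = 42$)
$L W{\left(0 \right)} = 42 \left(4 + 2 \cdot 0\right) = 42 \left(4 + 0\right) = 42 \cdot 4 = 168$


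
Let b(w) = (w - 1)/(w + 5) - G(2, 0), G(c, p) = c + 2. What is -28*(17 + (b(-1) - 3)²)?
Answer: -2051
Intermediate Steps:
G(c, p) = 2 + c
b(w) = -4 + (-1 + w)/(5 + w) (b(w) = (w - 1)/(w + 5) - (2 + 2) = (-1 + w)/(5 + w) - 1*4 = (-1 + w)/(5 + w) - 4 = -4 + (-1 + w)/(5 + w))
-28*(17 + (b(-1) - 3)²) = -28*(17 + (3*(-7 - 1*(-1))/(5 - 1) - 3)²) = -28*(17 + (3*(-7 + 1)/4 - 3)²) = -28*(17 + (3*(¼)*(-6) - 3)²) = -28*(17 + (-9/2 - 3)²) = -28*(17 + (-15/2)²) = -28*(17 + 225/4) = -28*293/4 = -2051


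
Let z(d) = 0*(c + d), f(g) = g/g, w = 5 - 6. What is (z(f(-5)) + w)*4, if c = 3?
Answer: -4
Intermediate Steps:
w = -1
f(g) = 1
z(d) = 0 (z(d) = 0*(3 + d) = 0)
(z(f(-5)) + w)*4 = (0 - 1)*4 = -1*4 = -4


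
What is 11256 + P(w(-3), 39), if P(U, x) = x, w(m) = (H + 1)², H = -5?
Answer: 11295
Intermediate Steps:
w(m) = 16 (w(m) = (-5 + 1)² = (-4)² = 16)
11256 + P(w(-3), 39) = 11256 + 39 = 11295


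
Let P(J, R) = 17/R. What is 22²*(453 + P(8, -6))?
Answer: 653642/3 ≈ 2.1788e+5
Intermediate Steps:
22²*(453 + P(8, -6)) = 22²*(453 + 17/(-6)) = 484*(453 + 17*(-⅙)) = 484*(453 - 17/6) = 484*(2701/6) = 653642/3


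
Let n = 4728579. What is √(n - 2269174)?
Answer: √2459405 ≈ 1568.3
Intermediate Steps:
√(n - 2269174) = √(4728579 - 2269174) = √2459405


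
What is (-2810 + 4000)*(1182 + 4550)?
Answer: 6821080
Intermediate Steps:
(-2810 + 4000)*(1182 + 4550) = 1190*5732 = 6821080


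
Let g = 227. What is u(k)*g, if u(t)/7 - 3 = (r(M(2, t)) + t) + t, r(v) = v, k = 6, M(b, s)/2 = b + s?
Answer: 49259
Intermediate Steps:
M(b, s) = 2*b + 2*s (M(b, s) = 2*(b + s) = 2*b + 2*s)
u(t) = 49 + 28*t (u(t) = 21 + 7*(((2*2 + 2*t) + t) + t) = 21 + 7*(((4 + 2*t) + t) + t) = 21 + 7*((4 + 3*t) + t) = 21 + 7*(4 + 4*t) = 21 + (28 + 28*t) = 49 + 28*t)
u(k)*g = (49 + 28*6)*227 = (49 + 168)*227 = 217*227 = 49259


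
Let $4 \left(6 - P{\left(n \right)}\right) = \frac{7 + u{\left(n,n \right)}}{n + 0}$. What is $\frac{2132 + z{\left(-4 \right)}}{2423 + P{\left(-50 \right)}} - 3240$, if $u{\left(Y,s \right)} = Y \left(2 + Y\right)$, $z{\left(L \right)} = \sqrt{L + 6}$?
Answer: $- \frac{1581364280}{488207} + \frac{200 \sqrt{2}}{488207} \approx -3239.1$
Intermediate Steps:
$z{\left(L \right)} = \sqrt{6 + L}$
$P{\left(n \right)} = 6 - \frac{7 + n \left(2 + n\right)}{4 n}$ ($P{\left(n \right)} = 6 - \frac{\left(7 + n \left(2 + n\right)\right) \frac{1}{n + 0}}{4} = 6 - \frac{\left(7 + n \left(2 + n\right)\right) \frac{1}{n}}{4} = 6 - \frac{\frac{1}{n} \left(7 + n \left(2 + n\right)\right)}{4} = 6 - \frac{7 + n \left(2 + n\right)}{4 n}$)
$\frac{2132 + z{\left(-4 \right)}}{2423 + P{\left(-50 \right)}} - 3240 = \frac{2132 + \sqrt{6 - 4}}{2423 + \frac{-7 - \left(-50\right)^{2} + 22 \left(-50\right)}{4 \left(-50\right)}} - 3240 = \frac{2132 + \sqrt{2}}{2423 + \frac{1}{4} \left(- \frac{1}{50}\right) \left(-7 - 2500 - 1100\right)} - 3240 = \frac{2132 + \sqrt{2}}{2423 + \frac{1}{4} \left(- \frac{1}{50}\right) \left(-3607\right)} - 3240 = \frac{2132 + \sqrt{2}}{2423 + \frac{3607}{200}} - 3240 = \frac{2132 + \sqrt{2}}{\frac{488207}{200}} - 3240 = \left(2132 + \sqrt{2}\right) \frac{200}{488207} - 3240 = \left(\frac{426400}{488207} + \frac{200 \sqrt{2}}{488207}\right) - 3240 = - \frac{1581364280}{488207} + \frac{200 \sqrt{2}}{488207}$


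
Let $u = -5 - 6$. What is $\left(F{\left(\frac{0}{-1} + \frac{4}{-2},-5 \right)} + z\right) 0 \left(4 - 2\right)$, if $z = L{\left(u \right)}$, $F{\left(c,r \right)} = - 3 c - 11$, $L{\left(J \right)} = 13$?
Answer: $0$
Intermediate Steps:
$u = -11$
$F{\left(c,r \right)} = -11 - 3 c$
$z = 13$
$\left(F{\left(\frac{0}{-1} + \frac{4}{-2},-5 \right)} + z\right) 0 \left(4 - 2\right) = \left(\left(-11 - 3 \left(\frac{0}{-1} + \frac{4}{-2}\right)\right) + 13\right) 0 \left(4 - 2\right) = \left(\left(-11 - 3 \left(0 \left(-1\right) + 4 \left(- \frac{1}{2}\right)\right)\right) + 13\right) 0 \cdot 2 = \left(\left(-11 - 3 \left(0 - 2\right)\right) + 13\right) 0 = \left(\left(-11 - -6\right) + 13\right) 0 = \left(\left(-11 + 6\right) + 13\right) 0 = \left(-5 + 13\right) 0 = 8 \cdot 0 = 0$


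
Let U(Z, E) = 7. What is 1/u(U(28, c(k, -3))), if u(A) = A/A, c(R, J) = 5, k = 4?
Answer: 1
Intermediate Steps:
u(A) = 1
1/u(U(28, c(k, -3))) = 1/1 = 1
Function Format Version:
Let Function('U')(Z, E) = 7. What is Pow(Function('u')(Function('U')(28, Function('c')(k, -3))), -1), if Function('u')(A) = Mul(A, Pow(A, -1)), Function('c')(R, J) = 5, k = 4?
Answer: 1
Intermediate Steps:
Function('u')(A) = 1
Pow(Function('u')(Function('U')(28, Function('c')(k, -3))), -1) = Pow(1, -1) = 1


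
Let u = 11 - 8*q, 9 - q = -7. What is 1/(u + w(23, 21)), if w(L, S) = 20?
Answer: -1/97 ≈ -0.010309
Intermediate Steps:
q = 16 (q = 9 - 1*(-7) = 9 + 7 = 16)
u = -117 (u = 11 - 8*16 = 11 - 128 = -117)
1/(u + w(23, 21)) = 1/(-117 + 20) = 1/(-97) = -1/97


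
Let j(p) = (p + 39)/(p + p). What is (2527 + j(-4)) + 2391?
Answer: 39309/8 ≈ 4913.6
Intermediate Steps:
j(p) = (39 + p)/(2*p) (j(p) = (39 + p)/((2*p)) = (39 + p)*(1/(2*p)) = (39 + p)/(2*p))
(2527 + j(-4)) + 2391 = (2527 + (½)*(39 - 4)/(-4)) + 2391 = (2527 + (½)*(-¼)*35) + 2391 = (2527 - 35/8) + 2391 = 20181/8 + 2391 = 39309/8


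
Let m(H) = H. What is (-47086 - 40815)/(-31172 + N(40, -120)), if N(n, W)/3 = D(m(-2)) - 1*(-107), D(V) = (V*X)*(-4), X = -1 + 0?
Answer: 87901/30875 ≈ 2.8470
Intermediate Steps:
X = -1
D(V) = 4*V (D(V) = (V*(-1))*(-4) = -V*(-4) = 4*V)
N(n, W) = 297 (N(n, W) = 3*(4*(-2) - 1*(-107)) = 3*(-8 + 107) = 3*99 = 297)
(-47086 - 40815)/(-31172 + N(40, -120)) = (-47086 - 40815)/(-31172 + 297) = -87901/(-30875) = -87901*(-1/30875) = 87901/30875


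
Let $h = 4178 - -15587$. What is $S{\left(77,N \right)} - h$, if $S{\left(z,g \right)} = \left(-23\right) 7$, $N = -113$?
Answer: $-19926$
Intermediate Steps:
$h = 19765$ ($h = 4178 + 15587 = 19765$)
$S{\left(z,g \right)} = -161$
$S{\left(77,N \right)} - h = -161 - 19765 = -19926$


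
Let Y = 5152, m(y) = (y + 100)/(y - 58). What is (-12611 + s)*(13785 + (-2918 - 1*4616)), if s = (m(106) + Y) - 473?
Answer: -1189346515/24 ≈ -4.9556e+7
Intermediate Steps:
m(y) = (100 + y)/(-58 + y)
s = 112399/24 (s = ((100 + 106)/(-58 + 106) + 5152) - 473 = (206/48 + 5152) - 473 = ((1/48)*206 + 5152) - 473 = (103/24 + 5152) - 473 = 123751/24 - 473 = 112399/24 ≈ 4683.3)
(-12611 + s)*(13785 + (-2918 - 1*4616)) = (-12611 + 112399/24)*(13785 + (-2918 - 1*4616)) = -190265*(13785 + (-2918 - 4616))/24 = -190265*(13785 - 7534)/24 = -190265/24*6251 = -1189346515/24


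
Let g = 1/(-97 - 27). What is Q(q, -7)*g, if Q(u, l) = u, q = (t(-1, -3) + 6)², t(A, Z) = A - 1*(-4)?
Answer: -81/124 ≈ -0.65323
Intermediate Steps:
t(A, Z) = 4 + A (t(A, Z) = A + 4 = 4 + A)
q = 81 (q = ((4 - 1) + 6)² = (3 + 6)² = 9² = 81)
g = -1/124 (g = 1/(-124) = -1/124 ≈ -0.0080645)
Q(q, -7)*g = 81*(-1/124) = -81/124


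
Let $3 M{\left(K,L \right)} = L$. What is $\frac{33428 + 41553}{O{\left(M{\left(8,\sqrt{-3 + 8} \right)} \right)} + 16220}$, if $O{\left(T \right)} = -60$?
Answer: $\frac{74981}{16160} \approx 4.6399$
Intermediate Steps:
$M{\left(K,L \right)} = \frac{L}{3}$
$\frac{33428 + 41553}{O{\left(M{\left(8,\sqrt{-3 + 8} \right)} \right)} + 16220} = \frac{33428 + 41553}{-60 + 16220} = \frac{74981}{16160}$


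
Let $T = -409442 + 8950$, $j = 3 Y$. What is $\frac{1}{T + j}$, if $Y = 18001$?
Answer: $- \frac{1}{346489} \approx -2.8861 \cdot 10^{-6}$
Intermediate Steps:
$j = 54003$ ($j = 3 \cdot 18001 = 54003$)
$T = -400492$
$\frac{1}{T + j} = \frac{1}{-400492 + 54003} = \frac{1}{-346489} = - \frac{1}{346489}$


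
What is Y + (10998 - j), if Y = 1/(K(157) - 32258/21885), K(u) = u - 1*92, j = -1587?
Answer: 17496532080/1390267 ≈ 12585.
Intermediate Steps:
K(u) = -92 + u (K(u) = u - 92 = -92 + u)
Y = 21885/1390267 (Y = 1/((-92 + 157) - 32258/21885) = 1/(65 - 32258*1/21885) = 1/(65 - 32258/21885) = 1/(1390267/21885) = 21885/1390267 ≈ 0.015742)
Y + (10998 - j) = 21885/1390267 + (10998 - 1*(-1587)) = 21885/1390267 + (10998 + 1587) = 21885/1390267 + 12585 = 17496532080/1390267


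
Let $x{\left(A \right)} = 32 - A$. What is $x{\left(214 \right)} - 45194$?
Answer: $-45376$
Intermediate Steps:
$x{\left(214 \right)} - 45194 = \left(32 - 214\right) - 45194 = -182 - 45194 = -45376$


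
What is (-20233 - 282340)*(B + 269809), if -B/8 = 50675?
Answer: 41026175643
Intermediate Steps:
B = -405400 (B = -8*50675 = -405400)
(-20233 - 282340)*(B + 269809) = (-20233 - 282340)*(-405400 + 269809) = -302573*(-135591) = 41026175643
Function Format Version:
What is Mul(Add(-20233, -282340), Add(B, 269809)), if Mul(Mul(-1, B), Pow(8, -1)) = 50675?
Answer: 41026175643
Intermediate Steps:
B = -405400 (B = Mul(-8, 50675) = -405400)
Mul(Add(-20233, -282340), Add(B, 269809)) = Mul(Add(-20233, -282340), Add(-405400, 269809)) = Mul(-302573, -135591) = 41026175643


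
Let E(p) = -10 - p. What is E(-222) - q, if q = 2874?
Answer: -2662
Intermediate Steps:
E(-222) - q = (-10 - 1*(-222)) - 1*2874 = (-10 + 222) - 2874 = 212 - 2874 = -2662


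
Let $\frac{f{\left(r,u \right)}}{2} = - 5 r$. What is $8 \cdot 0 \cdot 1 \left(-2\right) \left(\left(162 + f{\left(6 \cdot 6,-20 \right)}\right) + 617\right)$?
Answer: $0$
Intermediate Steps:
$f{\left(r,u \right)} = - 10 r$ ($f{\left(r,u \right)} = 2 \left(- 5 r\right) = - 10 r$)
$8 \cdot 0 \cdot 1 \left(-2\right) \left(\left(162 + f{\left(6 \cdot 6,-20 \right)}\right) + 617\right) = 8 \cdot 0 \cdot 1 \left(-2\right) \left(\left(162 - 10 \cdot 6 \cdot 6\right) + 617\right) = 8 \cdot 0 \left(-2\right) \left(\left(162 - 360\right) + 617\right) = 0 \left(-2\right) \left(\left(162 - 360\right) + 617\right) = 0 \left(-198 + 617\right) = 0 \cdot 419 = 0$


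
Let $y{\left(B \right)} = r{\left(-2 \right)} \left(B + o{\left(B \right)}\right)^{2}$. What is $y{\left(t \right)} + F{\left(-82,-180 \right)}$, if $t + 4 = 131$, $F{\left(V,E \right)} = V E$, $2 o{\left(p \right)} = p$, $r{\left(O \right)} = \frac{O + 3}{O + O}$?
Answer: $\frac{90999}{16} \approx 5687.4$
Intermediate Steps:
$r{\left(O \right)} = \frac{3 + O}{2 O}$
$o{\left(p \right)} = \frac{p}{2}$
$F{\left(V,E \right)} = E V$
$t = 127$ ($t = -4 + 131 = 127$)
$y{\left(B \right)} = - \frac{9 B^{2}}{16}$ ($y{\left(B \right)} = \frac{3 - 2}{2 \left(-2\right)} \left(B + \frac{B}{2}\right)^{2} = \frac{1}{2} \left(- \frac{1}{2}\right) 1 \left(\frac{3 B}{2}\right)^{2} = - \frac{\frac{9}{4} B^{2}}{4} = - \frac{9 B^{2}}{16}$)
$y{\left(t \right)} + F{\left(-82,-180 \right)} = - \frac{9 \cdot 127^{2}}{16} - -14760 = \left(- \frac{9}{16}\right) 16129 + 14760 = - \frac{145161}{16} + 14760 = \frac{90999}{16}$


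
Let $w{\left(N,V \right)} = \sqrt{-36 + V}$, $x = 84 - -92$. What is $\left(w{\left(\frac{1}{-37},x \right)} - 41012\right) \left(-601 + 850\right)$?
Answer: $-10211988 + 498 \sqrt{35} \approx -1.0209 \cdot 10^{7}$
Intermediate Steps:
$x = 176$ ($x = 84 + 92 = 176$)
$\left(w{\left(\frac{1}{-37},x \right)} - 41012\right) \left(-601 + 850\right) = \left(\sqrt{-36 + 176} - 41012\right) \left(-601 + 850\right) = \left(\sqrt{140} - 41012\right) 249 = \left(2 \sqrt{35} - 41012\right) 249 = \left(-41012 + 2 \sqrt{35}\right) 249 = -10211988 + 498 \sqrt{35}$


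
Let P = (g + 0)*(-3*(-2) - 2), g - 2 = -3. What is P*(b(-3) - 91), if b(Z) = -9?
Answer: 400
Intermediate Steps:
g = -1 (g = 2 - 3 = -1)
P = -4 (P = (-1 + 0)*(-3*(-2) - 2) = -(6 - 2) = -1*4 = -4)
P*(b(-3) - 91) = -4*(-9 - 91) = -4*(-100) = 400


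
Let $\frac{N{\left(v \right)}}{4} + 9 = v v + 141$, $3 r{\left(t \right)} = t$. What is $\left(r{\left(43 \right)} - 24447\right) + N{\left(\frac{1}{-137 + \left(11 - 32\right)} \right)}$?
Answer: $- \frac{447567071}{18723} \approx -23905.0$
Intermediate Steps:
$r{\left(t \right)} = \frac{t}{3}$
$N{\left(v \right)} = 528 + 4 v^{2}$ ($N{\left(v \right)} = -36 + 4 \left(v v + 141\right) = -36 + 4 \left(v^{2} + 141\right) = -36 + 4 \left(141 + v^{2}\right) = -36 + \left(564 + 4 v^{2}\right) = 528 + 4 v^{2}$)
$\left(r{\left(43 \right)} - 24447\right) + N{\left(\frac{1}{-137 + \left(11 - 32\right)} \right)} = \left(\frac{1}{3} \cdot 43 - 24447\right) + \left(528 + 4 \left(\frac{1}{-137 + \left(11 - 32\right)}\right)^{2}\right) = \left(\frac{43}{3} - 24447\right) + \left(528 + 4 \left(\frac{1}{-137 - 21}\right)^{2}\right) = - \frac{73298}{3} + \left(528 + 4 \left(\frac{1}{-158}\right)^{2}\right) = - \frac{73298}{3} + \left(528 + 4 \left(- \frac{1}{158}\right)^{2}\right) = - \frac{73298}{3} + \left(528 + 4 \cdot \frac{1}{24964}\right) = - \frac{73298}{3} + \left(528 + \frac{1}{6241}\right) = - \frac{73298}{3} + \frac{3295249}{6241} = - \frac{447567071}{18723}$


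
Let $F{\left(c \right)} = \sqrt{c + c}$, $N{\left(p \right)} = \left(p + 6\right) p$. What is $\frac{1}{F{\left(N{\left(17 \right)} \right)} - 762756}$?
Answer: $- \frac{22434}{17111668081} - \frac{\sqrt{782}}{581796714754} \approx -1.3111 \cdot 10^{-6}$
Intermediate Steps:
$N{\left(p \right)} = p \left(6 + p\right)$ ($N{\left(p \right)} = \left(6 + p\right) p = p \left(6 + p\right)$)
$F{\left(c \right)} = \sqrt{2} \sqrt{c}$ ($F{\left(c \right)} = \sqrt{2 c} = \sqrt{2} \sqrt{c}$)
$\frac{1}{F{\left(N{\left(17 \right)} \right)} - 762756} = \frac{1}{\sqrt{2} \sqrt{17 \left(6 + 17\right)} - 762756} = \frac{1}{\sqrt{2} \sqrt{17 \cdot 23} - 762756} = \frac{1}{\sqrt{2} \sqrt{391} - 762756} = \frac{1}{\sqrt{782} - 762756} = \frac{1}{-762756 + \sqrt{782}}$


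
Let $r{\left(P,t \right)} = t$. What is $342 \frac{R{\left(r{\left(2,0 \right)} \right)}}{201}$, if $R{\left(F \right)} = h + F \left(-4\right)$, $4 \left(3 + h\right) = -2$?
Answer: $- \frac{399}{67} \approx -5.9552$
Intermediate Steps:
$h = - \frac{7}{2}$ ($h = -3 + \frac{1}{4} \left(-2\right) = -3 - \frac{1}{2} = - \frac{7}{2} \approx -3.5$)
$R{\left(F \right)} = - \frac{7}{2} - 4 F$ ($R{\left(F \right)} = - \frac{7}{2} + F \left(-4\right) = - \frac{7}{2} - 4 F$)
$342 \frac{R{\left(r{\left(2,0 \right)} \right)}}{201} = 342 \frac{- \frac{7}{2} - 0}{201} = 342 \left(- \frac{7}{2} + 0\right) \frac{1}{201} = 342 \left(\left(- \frac{7}{2}\right) \frac{1}{201}\right) = 342 \left(- \frac{7}{402}\right) = - \frac{399}{67}$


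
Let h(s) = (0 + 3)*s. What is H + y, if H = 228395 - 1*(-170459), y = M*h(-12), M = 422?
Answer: 383662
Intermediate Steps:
h(s) = 3*s
y = -15192 (y = 422*(3*(-12)) = 422*(-36) = -15192)
H = 398854 (H = 228395 + 170459 = 398854)
H + y = 398854 - 15192 = 383662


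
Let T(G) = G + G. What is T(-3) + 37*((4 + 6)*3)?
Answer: 1104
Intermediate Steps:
T(G) = 2*G
T(-3) + 37*((4 + 6)*3) = 2*(-3) + 37*((4 + 6)*3) = -6 + 37*(10*3) = -6 + 37*30 = -6 + 1110 = 1104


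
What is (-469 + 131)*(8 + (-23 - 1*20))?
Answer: 11830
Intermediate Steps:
(-469 + 131)*(8 + (-23 - 1*20)) = -338*(8 + (-23 - 20)) = -338*(8 - 43) = -338*(-35) = 11830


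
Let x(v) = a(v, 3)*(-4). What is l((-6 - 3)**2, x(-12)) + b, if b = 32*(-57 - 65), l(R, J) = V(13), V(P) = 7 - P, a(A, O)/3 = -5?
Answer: -3910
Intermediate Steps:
a(A, O) = -15 (a(A, O) = 3*(-5) = -15)
x(v) = 60 (x(v) = -15*(-4) = 60)
l(R, J) = -6 (l(R, J) = 7 - 1*13 = 7 - 13 = -6)
b = -3904 (b = 32*(-122) = -3904)
l((-6 - 3)**2, x(-12)) + b = -6 - 3904 = -3910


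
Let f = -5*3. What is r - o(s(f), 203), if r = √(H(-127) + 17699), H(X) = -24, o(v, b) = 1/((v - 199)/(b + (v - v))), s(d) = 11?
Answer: 203/188 + 5*√707 ≈ 134.03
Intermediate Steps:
f = -15
o(v, b) = b/(-199 + v) (o(v, b) = 1/((-199 + v)/(b + 0)) = 1/((-199 + v)/b) = b/(-199 + v))
r = 5*√707 (r = √(-24 + 17699) = √17675 = 5*√707 ≈ 132.95)
r - o(s(f), 203) = 5*√707 - 203/(-199 + 11) = 5*√707 - 203/(-188) = 5*√707 - 203*(-1)/188 = 5*√707 - 1*(-203/188) = 5*√707 + 203/188 = 203/188 + 5*√707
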